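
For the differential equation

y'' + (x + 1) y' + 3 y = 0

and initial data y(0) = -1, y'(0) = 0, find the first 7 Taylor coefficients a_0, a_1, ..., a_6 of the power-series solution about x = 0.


Ansatz: y(x) = sum_{n>=0} a_n x^n, so y'(x) = sum_{n>=1} n a_n x^(n-1) and y''(x) = sum_{n>=2} n(n-1) a_n x^(n-2).
Substitute into P(x) y'' + Q(x) y' + R(x) y = 0 with P(x) = 1, Q(x) = x + 1, R(x) = 3, and match powers of x.
Initial conditions: a_0 = -1, a_1 = 0.
Setting the coefficient of each power of x to zero and solving order by order (substituting the coefficients already found):
  x^0: 2 a_2 + a_1 + 3 a_0 = 0  ->  2 a_2 = -a_1 - 3 a_0 = 3  ->  a_2 = 3/2
  x^1: 6 a_3 + 2 a_2 + 4 a_1 = 0  ->  6 a_3 = -2 a_2 - 4 a_1 = -3  ->  a_3 = -1/2
  x^2: 12 a_4 + 3 a_3 + 5 a_2 = 0  ->  12 a_4 = -3 a_3 - 5 a_2 = -6  ->  a_4 = -1/2
  x^3: 20 a_5 + 4 a_4 + 6 a_3 = 0  ->  20 a_5 = -4 a_4 - 6 a_3 = 5  ->  a_5 = 1/4
  x^4: 30 a_6 + 5 a_5 + 7 a_4 = 0  ->  30 a_6 = -5 a_5 - 7 a_4 = 9/4  ->  a_6 = 3/40
Truncated series: y(x) = -1 + (3/2) x^2 - (1/2) x^3 - (1/2) x^4 + (1/4) x^5 + (3/40) x^6 + O(x^7).

a_0 = -1; a_1 = 0; a_2 = 3/2; a_3 = -1/2; a_4 = -1/2; a_5 = 1/4; a_6 = 3/40


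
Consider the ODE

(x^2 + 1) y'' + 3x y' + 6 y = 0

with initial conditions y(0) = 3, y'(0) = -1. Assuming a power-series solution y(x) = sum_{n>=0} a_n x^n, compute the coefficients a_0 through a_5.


Ansatz: y(x) = sum_{n>=0} a_n x^n, so y'(x) = sum_{n>=1} n a_n x^(n-1) and y''(x) = sum_{n>=2} n(n-1) a_n x^(n-2).
Substitute into P(x) y'' + Q(x) y' + R(x) y = 0 with P(x) = x^2 + 1, Q(x) = 3x, R(x) = 6, and match powers of x.
Initial conditions: a_0 = 3, a_1 = -1.
Setting the coefficient of each power of x to zero and solving order by order (substituting the coefficients already found):
  x^0: 2 a_2 + 6 a_0 = 0  ->  2 a_2 = -6 a_0 = -18  ->  a_2 = -9
  x^1: 6 a_3 + 9 a_1 = 0  ->  6 a_3 = -9 a_1 = 9  ->  a_3 = 3/2
  x^2: 12 a_4 + 14 a_2 = 0  ->  12 a_4 = -14 a_2 = 126  ->  a_4 = 21/2
  x^3: 20 a_5 + 21 a_3 = 0  ->  20 a_5 = -21 a_3 = -63/2  ->  a_5 = -63/40
Truncated series: y(x) = 3 - x - 9 x^2 + (3/2) x^3 + (21/2) x^4 - (63/40) x^5 + O(x^6).

a_0 = 3; a_1 = -1; a_2 = -9; a_3 = 3/2; a_4 = 21/2; a_5 = -63/40


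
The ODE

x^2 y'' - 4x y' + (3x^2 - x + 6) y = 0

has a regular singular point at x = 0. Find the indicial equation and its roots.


Divide by x^2 to reach normal form y'' + P_1(x) y' + P_2(x) y = 0 with P_1(x) = -4/x and P_2(x) = 3 - 1/x + 6/x^2.
x = 0 is a singular point because the y'-coefficient -4/x has a pole at x = 0 and the y-coefficient 3 - 1/x + 6/x^2 has a pole at x = 0.
It is a regular singular point because x P_1(x) = p(x) = -4 and x^2 P_2(x) = q(x) = 3x^2 - x + 6 are polynomials, hence analytic at x = 0.
p(0) = -4,  q(0) = 6.
Indicial equation: r(r-1) + p(0) r + q(0) = 0, i.e. r^2 + (p(0) - 1) r + q(0) = 0, i.e. r^2 - 5 r + 6 = 0.
Discriminant: (-5)^2 - 4(6) = 1, so r = (5 ± 1)/2.
Solving: r_1 = 3, r_2 = 2.

indicial: r^2 - 5 r + 6 = 0; roots r_1 = 3, r_2 = 2


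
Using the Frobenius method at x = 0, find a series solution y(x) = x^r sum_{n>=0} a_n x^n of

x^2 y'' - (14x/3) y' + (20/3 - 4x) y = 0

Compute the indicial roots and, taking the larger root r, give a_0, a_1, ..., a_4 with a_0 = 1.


Write in Frobenius form y'' + (p(x)/x) y' + (q(x)/x^2) y = 0:
  p(x) = -14/3,  q(x) = 20/3 - 4x.
Indicial equation: r(r-1) + (-14/3) r + (20/3) = 0 -> roots r_1 = 4, r_2 = 5/3.
Take r = r_1 = 4. Let y(x) = x^r sum_{n>=0} a_n x^n with a_0 = 1.
Substitute y = x^r sum a_n x^n and match x^{r+n}. The recurrence is
  D(n) a_n - 4 a_{n-1} = 0,  where D(n) = (r+n)(r+n-1) + (-14/3)(r+n) + (20/3).
  a_n = 4 / D(n) * a_{n-1}.
Since the indicial polynomial factors as (r - r_1)(r - r_2), D(n) = (r_1 + n - r_1)(r_1 + n - r_2) = n(n + 7/3).
Evaluating step by step (a_0 = 1):
  n = 1: D(1) = 1(1 + 7/3) = 10/3; numerator = 4(1) = 4; a_1 = (4)/(10/3) = 6/5
  n = 2: D(2) = 2(2 + 7/3) = 26/3; numerator = 4(6/5) = 24/5; a_2 = (24/5)/(26/3) = 36/65
  n = 3: D(3) = 3(3 + 7/3) = 16; numerator = 4(36/65) = 144/65; a_3 = (144/65)/(16) = 9/65
  n = 4: D(4) = 4(4 + 7/3) = 76/3; numerator = 4(9/65) = 36/65; a_4 = (36/65)/(76/3) = 27/1235

r = 4; a_0 = 1; a_1 = 6/5; a_2 = 36/65; a_3 = 9/65; a_4 = 27/1235


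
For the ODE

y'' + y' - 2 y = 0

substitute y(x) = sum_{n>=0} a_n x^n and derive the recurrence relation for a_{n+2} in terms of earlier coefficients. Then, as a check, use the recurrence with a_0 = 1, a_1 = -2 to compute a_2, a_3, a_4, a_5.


Substitute y = sum_n a_n x^n.
y''(x) has coefficient (n+2)(n+1) a_{n+2} at x^n;
y'(x) has coefficient (n+1) a_{n+1} at x^n;
-2 y(x) has coefficient -2 a_n at x^n.
Matching x^n: (n+2)(n+1) a_{n+2} + (n+1) a_{n+1} - 2 a_n = 0.
Thus a_{n+2} = [-(n+1) a_{n+1} + 2 a_n] / ((n+1)(n+2)).

Check with a_0 = 1, a_1 = -2 (apply the recurrence for n = 0, 1, 2, 3): a_0 = 1, a_1 = -2, a_2 = 2, a_3 = -4/3, a_4 = 2/3, a_5 = -4/15.

a_(n+2) = [-(n+1) a_(n+1) + 2 a_n] / ((n+1)(n+2)); check: a_0 = 1, a_1 = -2, a_2 = 2, a_3 = -4/3, a_4 = 2/3, a_5 = -4/15


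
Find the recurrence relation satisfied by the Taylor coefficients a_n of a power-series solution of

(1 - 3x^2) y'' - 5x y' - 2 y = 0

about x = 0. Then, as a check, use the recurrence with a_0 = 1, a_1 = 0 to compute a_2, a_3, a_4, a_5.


Substitute y = sum_n a_n x^n.
(1 - 3 x^2) y'' contributes (n+2)(n+1) a_{n+2} - 3 n(n-1) a_n at x^n.
-5 x y'(x) contributes -5 n a_n at x^n.
-2 y(x) contributes -2 a_n at x^n.
Matching x^n: (n+2)(n+1) a_{n+2} + (-3 n(n-1) - 5 n - 2) a_n = 0.
Thus a_{n+2} = (3 n(n-1) + 5 n + 2) / ((n+1)(n+2)) * a_n.

Check with a_0 = 1, a_1 = 0 (apply the recurrence for n = 0, 1, 2, 3): a_0 = 1, a_1 = 0, a_2 = 1, a_3 = 0, a_4 = 3/2, a_5 = 0.

a_(n+2) = (3 n(n-1) + 5 n + 2) / ((n+1)(n+2)) * a_n; check: a_0 = 1, a_1 = 0, a_2 = 1, a_3 = 0, a_4 = 3/2, a_5 = 0


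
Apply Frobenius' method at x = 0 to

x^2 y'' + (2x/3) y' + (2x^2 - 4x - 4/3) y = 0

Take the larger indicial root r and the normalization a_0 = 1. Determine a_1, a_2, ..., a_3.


Write in Frobenius form y'' + (p(x)/x) y' + (q(x)/x^2) y = 0:
  p(x) = 2/3,  q(x) = 2x^2 - 4x - 4/3.
Indicial equation: r(r-1) + (2/3) r + (-4/3) = 0 -> roots r_1 = 4/3, r_2 = -1.
Take r = r_1 = 4/3. Let y(x) = x^r sum_{n>=0} a_n x^n with a_0 = 1.
Substitute y = x^r sum a_n x^n and match x^{r+n}. The recurrence is
  D(n) a_n - 4 a_{n-1} + 2 a_{n-2} = 0,  where D(n) = (r+n)(r+n-1) + (2/3)(r+n) + (-4/3).
  a_n = [4 a_{n-1} - 2 a_{n-2}] / D(n).
Since the indicial polynomial factors as (r - r_1)(r - r_2), D(n) = (r_1 + n - r_1)(r_1 + n - r_2) = n(n + 7/3).
Evaluating step by step (a_0 = 1):
  n = 1: D(1) = 1(1 + 7/3) = 10/3; numerator = 4(1) = 4; a_1 = (4)/(10/3) = 6/5
  n = 2: D(2) = 2(2 + 7/3) = 26/3; numerator = 4(6/5) - 2(1) = 14/5; a_2 = (14/5)/(26/3) = 21/65
  n = 3: D(3) = 3(3 + 7/3) = 16; numerator = 4(21/65) - 2(6/5) = -72/65; a_3 = (-72/65)/(16) = -9/130

r = 4/3; a_0 = 1; a_1 = 6/5; a_2 = 21/65; a_3 = -9/130


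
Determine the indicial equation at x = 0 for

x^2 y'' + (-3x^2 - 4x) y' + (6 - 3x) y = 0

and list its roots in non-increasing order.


Divide by x^2 to reach normal form y'' + P_1(x) y' + P_2(x) y = 0 with P_1(x) = -3 - 4/x and P_2(x) = -3/x + 6/x^2.
x = 0 is a singular point because the y'-coefficient -3 - 4/x has a pole at x = 0 and the y-coefficient -3/x + 6/x^2 has a pole at x = 0.
It is a regular singular point because x P_1(x) = p(x) = -3x - 4 and x^2 P_2(x) = q(x) = 6 - 3x are polynomials, hence analytic at x = 0.
p(0) = -4,  q(0) = 6.
Indicial equation: r(r-1) + p(0) r + q(0) = 0, i.e. r^2 + (p(0) - 1) r + q(0) = 0, i.e. r^2 - 5 r + 6 = 0.
Discriminant: (-5)^2 - 4(6) = 1, so r = (5 ± 1)/2.
Solving: r_1 = 3, r_2 = 2.

indicial: r^2 - 5 r + 6 = 0; roots r_1 = 3, r_2 = 2


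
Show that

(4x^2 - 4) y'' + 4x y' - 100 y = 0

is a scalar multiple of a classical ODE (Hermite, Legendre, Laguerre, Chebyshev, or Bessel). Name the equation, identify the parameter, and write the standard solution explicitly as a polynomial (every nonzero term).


All three coefficients share the factor -4; dividing through by -4 gives  (1 - x^2) y'' - x y' + 25 y = 0.
This matches the Chebyshev equation (1 - x^2) y'' - x y' + n^2 y = 0 (note the -x y' term, not -2x y') with n^2 = 25, so n = 5; the polynomial solution is T_5(x).
With y = sum_k a_k x^k, matching x^k gives (k+2)(k+1) a_{k+2} = (k^2 - n^2) a_k = (k - 5)(k + 5) a_k. The right side vanishes at k = 5, so the series with the parity of 5 terminates at degree 5.
Standard normalization: leading coefficient of T_n is 2^(n-1), so a_5 = 2^4 = 16. Work downward with a_k = (k+1)(k+2) a_{k+2} / ((k - 5)(k + 5)):
  a_3 = (4)(5)(16) / ((3 - 5)(3 + 5)) = 320/(-16) = -20
  a_1 = (2)(3)(-20) / ((1 - 5)(1 + 5)) = -120/(-24) = 5
Hence T_5(x) = 16 x^5 - 20 x^3 + 5 x.

T_5(x); series = 16 x^5 - 20 x^3 + 5 x


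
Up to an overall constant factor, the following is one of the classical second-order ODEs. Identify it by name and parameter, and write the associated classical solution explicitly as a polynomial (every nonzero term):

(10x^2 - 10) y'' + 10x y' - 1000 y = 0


All three coefficients share the factor -10; dividing through by -10 gives  (1 - x^2) y'' - x y' + 100 y = 0.
This matches the Chebyshev equation (1 - x^2) y'' - x y' + n^2 y = 0 (note the -x y' term, not -2x y') with n^2 = 100, so n = 10; the polynomial solution is T_10(x).
With y = sum_k a_k x^k, matching x^k gives (k+2)(k+1) a_{k+2} = (k^2 - n^2) a_k = (k - 10)(k + 10) a_k. The right side vanishes at k = 10, so the series with the parity of 10 terminates at degree 10.
Standard normalization: leading coefficient of T_n is 2^(n-1), so a_10 = 2^9 = 512. Work downward with a_k = (k+1)(k+2) a_{k+2} / ((k - 10)(k + 10)):
  a_8 = (9)(10)(512) / ((8 - 10)(8 + 10)) = 46080/(-36) = -1280
  a_6 = (7)(8)(-1280) / ((6 - 10)(6 + 10)) = -71680/(-64) = 1120
  a_4 = (5)(6)(1120) / ((4 - 10)(4 + 10)) = 33600/(-84) = -400
  a_2 = (3)(4)(-400) / ((2 - 10)(2 + 10)) = -4800/(-96) = 50
  a_0 = (1)(2)(50) / ((0 - 10)(0 + 10)) = 100/(-100) = -1
Hence T_10(x) = 512 x^10 - 1280 x^8 + 1120 x^6 - 400 x^4 + 50 x^2 - 1.

T_10(x); series = 512 x^10 - 1280 x^8 + 1120 x^6 - 400 x^4 + 50 x^2 - 1


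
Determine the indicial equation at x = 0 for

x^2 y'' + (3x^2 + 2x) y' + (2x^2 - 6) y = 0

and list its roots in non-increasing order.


Divide by x^2 to reach normal form y'' + P_1(x) y' + P_2(x) y = 0 with P_1(x) = 3 + 2/x and P_2(x) = 2 - 6/x^2.
x = 0 is a singular point because the y'-coefficient 3 + 2/x has a pole at x = 0 and the y-coefficient 2 - 6/x^2 has a pole at x = 0.
It is a regular singular point because x P_1(x) = p(x) = 3x + 2 and x^2 P_2(x) = q(x) = 2x^2 - 6 are polynomials, hence analytic at x = 0.
p(0) = 2,  q(0) = -6.
Indicial equation: r(r-1) + p(0) r + q(0) = 0, i.e. r^2 + (p(0) - 1) r + q(0) = 0, i.e. r^2 + 1 r - 6 = 0.
Discriminant: (1)^2 - 4(-6) = 25, so r = (-1 ± 5)/2.
Solving: r_1 = 2, r_2 = -3.

indicial: r^2 + 1 r - 6 = 0; roots r_1 = 2, r_2 = -3


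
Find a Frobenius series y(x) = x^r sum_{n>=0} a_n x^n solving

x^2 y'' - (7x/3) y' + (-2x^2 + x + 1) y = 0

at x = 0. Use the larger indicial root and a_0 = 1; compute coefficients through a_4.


Write in Frobenius form y'' + (p(x)/x) y' + (q(x)/x^2) y = 0:
  p(x) = -7/3,  q(x) = -2x^2 + x + 1.
Indicial equation: r(r-1) + (-7/3) r + (1) = 0 -> roots r_1 = 3, r_2 = 1/3.
Take r = r_1 = 3. Let y(x) = x^r sum_{n>=0} a_n x^n with a_0 = 1.
Substitute y = x^r sum a_n x^n and match x^{r+n}. The recurrence is
  D(n) a_n + 1 a_{n-1} - 2 a_{n-2} = 0,  where D(n) = (r+n)(r+n-1) + (-7/3)(r+n) + (1).
  a_n = [-1 a_{n-1} + 2 a_{n-2}] / D(n).
Since the indicial polynomial factors as (r - r_1)(r - r_2), D(n) = (r_1 + n - r_1)(r_1 + n - r_2) = n(n + 8/3).
Evaluating step by step (a_0 = 1):
  n = 1: D(1) = 1(1 + 8/3) = 11/3; numerator = -1(1) = -1; a_1 = (-1)/(11/3) = -3/11
  n = 2: D(2) = 2(2 + 8/3) = 28/3; numerator = -1(-3/11) + 2(1) = 25/11; a_2 = (25/11)/(28/3) = 75/308
  n = 3: D(3) = 3(3 + 8/3) = 17; numerator = -1(75/308) + 2(-3/11) = -243/308; a_3 = (-243/308)/(17) = -243/5236
  n = 4: D(4) = 4(4 + 8/3) = 80/3; numerator = -1(-243/5236) + 2(75/308) = 399/748; a_4 = (399/748)/(80/3) = 1197/59840

r = 3; a_0 = 1; a_1 = -3/11; a_2 = 75/308; a_3 = -243/5236; a_4 = 1197/59840


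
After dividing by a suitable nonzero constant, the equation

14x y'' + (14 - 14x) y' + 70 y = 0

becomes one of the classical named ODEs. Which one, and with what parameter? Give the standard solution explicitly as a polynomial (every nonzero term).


All three coefficients share the factor 14; dividing through by 14 gives  x y'' + (1 - x) y' + 5 y = 0.
This matches the Laguerre equation x y'' + (1 - x) y' + n y = 0 with n = 5; the polynomial solution is L_5(x).
With y = sum_k a_k x^k, matching x^k gives (k+1)k a_{k+1} + (k+1) a_{k+1} - k a_k + n a_k = 0, i.e. (k+1)^2 a_{k+1} = (k - n) a_k = (k - 5) a_k. The right side vanishes at k = 5, so the series terminates at degree 5.
Standard normalization L_n(0) = 1 gives a_0 = 1. Work upward with a_{k+1} = (k - 5) a_k / (k+1)^2:
  a_1 = (0 - 5)(1) / 1^2 = -5/1 = -5
  a_2 = (1 - 5)(-5) / 2^2 = 20/4 = 5
  a_3 = (2 - 5)(5) / 3^2 = -15/9 = -5/3
  a_4 = (3 - 5)(-5/3) / 4^2 = (10/3)/16 = 5/24
  a_5 = (4 - 5)(5/24) / 5^2 = (-5/24)/25 = -1/120
Hence L_5(x) = -x^5/120 + 5 x^4/24 - 5 x^3/3 + 5 x^2 - 5 x + 1.

L_5(x); series = -x^5/120 + 5 x^4/24 - 5 x^3/3 + 5 x^2 - 5 x + 1


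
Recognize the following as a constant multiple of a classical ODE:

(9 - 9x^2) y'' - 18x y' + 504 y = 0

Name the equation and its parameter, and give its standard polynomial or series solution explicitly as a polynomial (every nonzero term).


All three coefficients share the factor 9; dividing through by 9 gives  (1 - x^2) y'' - 2x y' + 56 y = 0.
This matches the Legendre equation (1 - x^2) y'' - 2x y' + n(n+1) y = 0 (note the -2x y' term) with n(n+1) = 56, so n = 7; the polynomial solution is P_7(x).
With y = sum_k a_k x^k, matching x^k gives (k+2)(k+1) a_{k+2} = [k(k+1) - n(n+1)] a_k = (k - 7)(k + 8) a_k. The right side vanishes at k = 7, so the series with the parity of 7 terminates at degree 7.
Standard normalization (P_n(1) = 1): leading coefficient (2n)!/(2^n (n!)^2) = 87178291200/(128*25401600) = 429/16, so a_7 = 429/16. Work downward with a_k = (k+1)(k+2) a_{k+2} / ((k - 7)(k + 8)):
  a_5 = (6)(7)(429/16) / ((5 - 7)(5 + 8)) = (9009/8)/(-26) = -693/16
  a_3 = (4)(5)(-693/16) / ((3 - 7)(3 + 8)) = (-3465/4)/(-44) = 315/16
  a_1 = (2)(3)(315/16) / ((1 - 7)(1 + 8)) = (945/8)/(-54) = -35/16
Hence P_7(x) = 429 x^7/16 - 693 x^5/16 + 315 x^3/16 - 35 x/16.

P_7(x); series = 429 x^7/16 - 693 x^5/16 + 315 x^3/16 - 35 x/16


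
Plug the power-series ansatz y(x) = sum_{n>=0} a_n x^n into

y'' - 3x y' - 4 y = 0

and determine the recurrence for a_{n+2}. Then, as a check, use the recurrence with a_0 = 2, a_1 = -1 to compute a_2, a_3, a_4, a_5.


Substitute y = sum_n a_n x^n.
y''(x) has coefficient (n+2)(n+1) a_{n+2} at x^n;
-3 x y'(x) has coefficient -3 n a_n at x^n (shift);
-4 y(x) has coefficient -4 a_n at x^n.
Matching x^n: (n+2)(n+1) a_{n+2} + (-3n - 4) a_n = 0.
Thus a_{n+2} = (3n + 4) / ((n+1)(n+2)) * a_n.

Check with a_0 = 2, a_1 = -1 (apply the recurrence for n = 0, 1, 2, 3): a_0 = 2, a_1 = -1, a_2 = 4, a_3 = -7/6, a_4 = 10/3, a_5 = -91/120.

a_(n+2) = (3n + 4) / ((n+1)(n+2)) * a_n; check: a_0 = 2, a_1 = -1, a_2 = 4, a_3 = -7/6, a_4 = 10/3, a_5 = -91/120


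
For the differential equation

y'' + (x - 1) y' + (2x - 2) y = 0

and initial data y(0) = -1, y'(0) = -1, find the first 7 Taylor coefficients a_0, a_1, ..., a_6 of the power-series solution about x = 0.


Ansatz: y(x) = sum_{n>=0} a_n x^n, so y'(x) = sum_{n>=1} n a_n x^(n-1) and y''(x) = sum_{n>=2} n(n-1) a_n x^(n-2).
Substitute into P(x) y'' + Q(x) y' + R(x) y = 0 with P(x) = 1, Q(x) = x - 1, R(x) = 2x - 2, and match powers of x.
Initial conditions: a_0 = -1, a_1 = -1.
Setting the coefficient of each power of x to zero and solving order by order (substituting the coefficients already found):
  x^0: 2 a_2 - a_1 - 2 a_0 = 0  ->  2 a_2 = a_1 + 2 a_0 = -3  ->  a_2 = -3/2
  x^1: 6 a_3 - 2 a_2 - a_1 + 2 a_0 = 0  ->  6 a_3 = 2 a_2 + a_1 - 2 a_0 = -2  ->  a_3 = -1/3
  x^2: 12 a_4 - 3 a_3 + 2 a_1 = 0  ->  12 a_4 = 3 a_3 - 2 a_1 = 1  ->  a_4 = 1/12
  x^3: 20 a_5 - 4 a_4 + a_3 + 2 a_2 = 0  ->  20 a_5 = 4 a_4 - a_3 - 2 a_2 = 11/3  ->  a_5 = 11/60
  x^4: 30 a_6 - 5 a_5 + 2 a_4 + 2 a_3 = 0  ->  30 a_6 = 5 a_5 - 2 a_4 - 2 a_3 = 17/12  ->  a_6 = 17/360
Truncated series: y(x) = -1 - x - (3/2) x^2 - (1/3) x^3 + (1/12) x^4 + (11/60) x^5 + (17/360) x^6 + O(x^7).

a_0 = -1; a_1 = -1; a_2 = -3/2; a_3 = -1/3; a_4 = 1/12; a_5 = 11/60; a_6 = 17/360


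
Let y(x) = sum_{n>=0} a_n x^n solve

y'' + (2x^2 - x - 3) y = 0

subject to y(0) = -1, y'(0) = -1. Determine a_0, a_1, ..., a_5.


Ansatz: y(x) = sum_{n>=0} a_n x^n, so y'(x) = sum_{n>=1} n a_n x^(n-1) and y''(x) = sum_{n>=2} n(n-1) a_n x^(n-2).
Substitute into P(x) y'' + Q(x) y' + R(x) y = 0 with P(x) = 1, Q(x) = 0, R(x) = 2x^2 - x - 3, and match powers of x.
Initial conditions: a_0 = -1, a_1 = -1.
Setting the coefficient of each power of x to zero and solving order by order (substituting the coefficients already found):
  x^0: 2 a_2 - 3 a_0 = 0  ->  2 a_2 = 3 a_0 = -3  ->  a_2 = -3/2
  x^1: 6 a_3 - 3 a_1 - a_0 = 0  ->  6 a_3 = 3 a_1 + a_0 = -4  ->  a_3 = -2/3
  x^2: 12 a_4 - 3 a_2 - a_1 + 2 a_0 = 0  ->  12 a_4 = 3 a_2 + a_1 - 2 a_0 = -7/2  ->  a_4 = -7/24
  x^3: 20 a_5 - 3 a_3 - a_2 + 2 a_1 = 0  ->  20 a_5 = 3 a_3 + a_2 - 2 a_1 = -3/2  ->  a_5 = -3/40
Truncated series: y(x) = -1 - x - (3/2) x^2 - (2/3) x^3 - (7/24) x^4 - (3/40) x^5 + O(x^6).

a_0 = -1; a_1 = -1; a_2 = -3/2; a_3 = -2/3; a_4 = -7/24; a_5 = -3/40


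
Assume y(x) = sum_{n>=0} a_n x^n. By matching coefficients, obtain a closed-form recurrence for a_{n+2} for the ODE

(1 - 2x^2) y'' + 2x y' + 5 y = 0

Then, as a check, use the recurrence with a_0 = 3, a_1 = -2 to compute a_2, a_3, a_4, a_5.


Substitute y = sum_n a_n x^n.
(1 - 2 x^2) y'' contributes (n+2)(n+1) a_{n+2} - 2 n(n-1) a_n at x^n.
2 x y'(x) contributes 2 n a_n at x^n.
5 y(x) contributes 5 a_n at x^n.
Matching x^n: (n+2)(n+1) a_{n+2} + (-2 n(n-1) + 2 n + 5) a_n = 0.
Thus a_{n+2} = (2 n(n-1) - 2 n - 5) / ((n+1)(n+2)) * a_n.

Check with a_0 = 3, a_1 = -2 (apply the recurrence for n = 0, 1, 2, 3): a_0 = 3, a_1 = -2, a_2 = -15/2, a_3 = 7/3, a_4 = 25/8, a_5 = 7/60.

a_(n+2) = (2 n(n-1) - 2 n - 5) / ((n+1)(n+2)) * a_n; check: a_0 = 3, a_1 = -2, a_2 = -15/2, a_3 = 7/3, a_4 = 25/8, a_5 = 7/60


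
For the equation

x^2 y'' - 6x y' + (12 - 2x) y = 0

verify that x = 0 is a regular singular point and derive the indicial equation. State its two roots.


Divide by x^2 to reach normal form y'' + P_1(x) y' + P_2(x) y = 0 with P_1(x) = -6/x and P_2(x) = -2/x + 12/x^2.
x = 0 is a singular point because the y'-coefficient -6/x has a pole at x = 0 and the y-coefficient -2/x + 12/x^2 has a pole at x = 0.
It is a regular singular point because x P_1(x) = p(x) = -6 and x^2 P_2(x) = q(x) = 12 - 2x are polynomials, hence analytic at x = 0.
p(0) = -6,  q(0) = 12.
Indicial equation: r(r-1) + p(0) r + q(0) = 0, i.e. r^2 + (p(0) - 1) r + q(0) = 0, i.e. r^2 - 7 r + 12 = 0.
Discriminant: (-7)^2 - 4(12) = 1, so r = (7 ± 1)/2.
Solving: r_1 = 4, r_2 = 3.

indicial: r^2 - 7 r + 12 = 0; roots r_1 = 4, r_2 = 3


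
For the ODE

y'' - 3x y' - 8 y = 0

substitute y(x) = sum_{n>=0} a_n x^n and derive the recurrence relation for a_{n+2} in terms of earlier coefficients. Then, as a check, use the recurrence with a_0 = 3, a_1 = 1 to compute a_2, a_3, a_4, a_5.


Substitute y = sum_n a_n x^n.
y''(x) has coefficient (n+2)(n+1) a_{n+2} at x^n;
-3 x y'(x) has coefficient -3 n a_n at x^n (shift);
-8 y(x) has coefficient -8 a_n at x^n.
Matching x^n: (n+2)(n+1) a_{n+2} + (-3n - 8) a_n = 0.
Thus a_{n+2} = (3n + 8) / ((n+1)(n+2)) * a_n.

Check with a_0 = 3, a_1 = 1 (apply the recurrence for n = 0, 1, 2, 3): a_0 = 3, a_1 = 1, a_2 = 12, a_3 = 11/6, a_4 = 14, a_5 = 187/120.

a_(n+2) = (3n + 8) / ((n+1)(n+2)) * a_n; check: a_0 = 3, a_1 = 1, a_2 = 12, a_3 = 11/6, a_4 = 14, a_5 = 187/120


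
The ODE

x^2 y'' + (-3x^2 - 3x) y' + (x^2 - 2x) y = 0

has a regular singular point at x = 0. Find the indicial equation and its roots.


Divide by x^2 to reach normal form y'' + P_1(x) y' + P_2(x) y = 0 with P_1(x) = -3 - 3/x and P_2(x) = 1 - 2/x.
x = 0 is a singular point because the y'-coefficient -3 - 3/x has a pole at x = 0 and the y-coefficient 1 - 2/x has a pole at x = 0.
It is a regular singular point because x P_1(x) = p(x) = -3x - 3 and x^2 P_2(x) = q(x) = x^2 - 2x are polynomials, hence analytic at x = 0.
p(0) = -3,  q(0) = 0.
Indicial equation: r(r-1) + p(0) r + q(0) = 0, i.e. r^2 + (p(0) - 1) r + q(0) = 0, i.e. r^2 - 4 r = 0.
Discriminant: (-4)^2 - 4(0) = 16, so r = (4 ± 4)/2.
Solving: r_1 = 4, r_2 = 0.

indicial: r^2 - 4 r = 0; roots r_1 = 4, r_2 = 0


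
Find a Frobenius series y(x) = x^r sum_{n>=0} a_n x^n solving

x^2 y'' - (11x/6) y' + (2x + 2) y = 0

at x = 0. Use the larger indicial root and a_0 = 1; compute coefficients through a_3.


Write in Frobenius form y'' + (p(x)/x) y' + (q(x)/x^2) y = 0:
  p(x) = -11/6,  q(x) = 2x + 2.
Indicial equation: r(r-1) + (-11/6) r + (2) = 0 -> roots r_1 = 3/2, r_2 = 4/3.
Take r = r_1 = 3/2. Let y(x) = x^r sum_{n>=0} a_n x^n with a_0 = 1.
Substitute y = x^r sum a_n x^n and match x^{r+n}. The recurrence is
  D(n) a_n + 2 a_{n-1} = 0,  where D(n) = (r+n)(r+n-1) + (-11/6)(r+n) + (2).
  a_n = -2 / D(n) * a_{n-1}.
Since the indicial polynomial factors as (r - r_1)(r - r_2), D(n) = (r_1 + n - r_1)(r_1 + n - r_2) = n(n + 1/6).
Evaluating step by step (a_0 = 1):
  n = 1: D(1) = 1(1 + 1/6) = 7/6; numerator = -2(1) = -2; a_1 = (-2)/(7/6) = -12/7
  n = 2: D(2) = 2(2 + 1/6) = 13/3; numerator = -2(-12/7) = 24/7; a_2 = (24/7)/(13/3) = 72/91
  n = 3: D(3) = 3(3 + 1/6) = 19/2; numerator = -2(72/91) = -144/91; a_3 = (-144/91)/(19/2) = -288/1729

r = 3/2; a_0 = 1; a_1 = -12/7; a_2 = 72/91; a_3 = -288/1729


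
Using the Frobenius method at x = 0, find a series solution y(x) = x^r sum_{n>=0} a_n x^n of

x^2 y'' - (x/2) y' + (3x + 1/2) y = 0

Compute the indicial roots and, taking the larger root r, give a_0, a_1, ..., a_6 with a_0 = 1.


Write in Frobenius form y'' + (p(x)/x) y' + (q(x)/x^2) y = 0:
  p(x) = -1/2,  q(x) = 3x + 1/2.
Indicial equation: r(r-1) + (-1/2) r + (1/2) = 0 -> roots r_1 = 1, r_2 = 1/2.
Take r = r_1 = 1. Let y(x) = x^r sum_{n>=0} a_n x^n with a_0 = 1.
Substitute y = x^r sum a_n x^n and match x^{r+n}. The recurrence is
  D(n) a_n + 3 a_{n-1} = 0,  where D(n) = (r+n)(r+n-1) + (-1/2)(r+n) + (1/2).
  a_n = -3 / D(n) * a_{n-1}.
Since the indicial polynomial factors as (r - r_1)(r - r_2), D(n) = (r_1 + n - r_1)(r_1 + n - r_2) = n(n + 1/2).
Evaluating step by step (a_0 = 1):
  n = 1: D(1) = 1(1 + 1/2) = 3/2; numerator = -3(1) = -3; a_1 = (-3)/(3/2) = -2
  n = 2: D(2) = 2(2 + 1/2) = 5; numerator = -3(-2) = 6; a_2 = (6)/(5) = 6/5
  n = 3: D(3) = 3(3 + 1/2) = 21/2; numerator = -3(6/5) = -18/5; a_3 = (-18/5)/(21/2) = -12/35
  n = 4: D(4) = 4(4 + 1/2) = 18; numerator = -3(-12/35) = 36/35; a_4 = (36/35)/(18) = 2/35
  n = 5: D(5) = 5(5 + 1/2) = 55/2; numerator = -3(2/35) = -6/35; a_5 = (-6/35)/(55/2) = -12/1925
  n = 6: D(6) = 6(6 + 1/2) = 39; numerator = -3(-12/1925) = 36/1925; a_6 = (36/1925)/(39) = 12/25025

r = 1; a_0 = 1; a_1 = -2; a_2 = 6/5; a_3 = -12/35; a_4 = 2/35; a_5 = -12/1925; a_6 = 12/25025


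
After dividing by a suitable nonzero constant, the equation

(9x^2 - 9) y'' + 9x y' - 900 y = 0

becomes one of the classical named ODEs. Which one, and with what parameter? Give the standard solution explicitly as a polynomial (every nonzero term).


All three coefficients share the factor -9; dividing through by -9 gives  (1 - x^2) y'' - x y' + 100 y = 0.
This matches the Chebyshev equation (1 - x^2) y'' - x y' + n^2 y = 0 (note the -x y' term, not -2x y') with n^2 = 100, so n = 10; the polynomial solution is T_10(x).
With y = sum_k a_k x^k, matching x^k gives (k+2)(k+1) a_{k+2} = (k^2 - n^2) a_k = (k - 10)(k + 10) a_k. The right side vanishes at k = 10, so the series with the parity of 10 terminates at degree 10.
Standard normalization: leading coefficient of T_n is 2^(n-1), so a_10 = 2^9 = 512. Work downward with a_k = (k+1)(k+2) a_{k+2} / ((k - 10)(k + 10)):
  a_8 = (9)(10)(512) / ((8 - 10)(8 + 10)) = 46080/(-36) = -1280
  a_6 = (7)(8)(-1280) / ((6 - 10)(6 + 10)) = -71680/(-64) = 1120
  a_4 = (5)(6)(1120) / ((4 - 10)(4 + 10)) = 33600/(-84) = -400
  a_2 = (3)(4)(-400) / ((2 - 10)(2 + 10)) = -4800/(-96) = 50
  a_0 = (1)(2)(50) / ((0 - 10)(0 + 10)) = 100/(-100) = -1
Hence T_10(x) = 512 x^10 - 1280 x^8 + 1120 x^6 - 400 x^4 + 50 x^2 - 1.

T_10(x); series = 512 x^10 - 1280 x^8 + 1120 x^6 - 400 x^4 + 50 x^2 - 1


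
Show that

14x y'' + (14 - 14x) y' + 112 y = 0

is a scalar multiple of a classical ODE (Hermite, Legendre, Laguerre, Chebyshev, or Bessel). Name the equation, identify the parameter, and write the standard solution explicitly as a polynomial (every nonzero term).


All three coefficients share the factor 14; dividing through by 14 gives  x y'' + (1 - x) y' + 8 y = 0.
This matches the Laguerre equation x y'' + (1 - x) y' + n y = 0 with n = 8; the polynomial solution is L_8(x).
With y = sum_k a_k x^k, matching x^k gives (k+1)k a_{k+1} + (k+1) a_{k+1} - k a_k + n a_k = 0, i.e. (k+1)^2 a_{k+1} = (k - n) a_k = (k - 8) a_k. The right side vanishes at k = 8, so the series terminates at degree 8.
Standard normalization L_n(0) = 1 gives a_0 = 1. Work upward with a_{k+1} = (k - 8) a_k / (k+1)^2:
  a_1 = (0 - 8)(1) / 1^2 = -8/1 = -8
  a_2 = (1 - 8)(-8) / 2^2 = 56/4 = 14
  a_3 = (2 - 8)(14) / 3^2 = -84/9 = -28/3
  a_4 = (3 - 8)(-28/3) / 4^2 = (140/3)/16 = 35/12
  a_5 = (4 - 8)(35/12) / 5^2 = (-35/3)/25 = -7/15
  a_6 = (5 - 8)(-7/15) / 6^2 = (7/5)/36 = 7/180
  a_7 = (6 - 8)(7/180) / 7^2 = (-7/90)/49 = -1/630
  a_8 = (7 - 8)(-1/630) / 8^2 = (1/630)/64 = 1/40320
Hence L_8(x) = x^8/40320 - x^7/630 + 7 x^6/180 - 7 x^5/15 + 35 x^4/12 - 28 x^3/3 + 14 x^2 - 8 x + 1.

L_8(x); series = x^8/40320 - x^7/630 + 7 x^6/180 - 7 x^5/15 + 35 x^4/12 - 28 x^3/3 + 14 x^2 - 8 x + 1


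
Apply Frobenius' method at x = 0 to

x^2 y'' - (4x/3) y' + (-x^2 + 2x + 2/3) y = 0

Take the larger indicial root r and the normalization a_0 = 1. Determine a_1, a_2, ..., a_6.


Write in Frobenius form y'' + (p(x)/x) y' + (q(x)/x^2) y = 0:
  p(x) = -4/3,  q(x) = -x^2 + 2x + 2/3.
Indicial equation: r(r-1) + (-4/3) r + (2/3) = 0 -> roots r_1 = 2, r_2 = 1/3.
Take r = r_1 = 2. Let y(x) = x^r sum_{n>=0} a_n x^n with a_0 = 1.
Substitute y = x^r sum a_n x^n and match x^{r+n}. The recurrence is
  D(n) a_n + 2 a_{n-1} - 1 a_{n-2} = 0,  where D(n) = (r+n)(r+n-1) + (-4/3)(r+n) + (2/3).
  a_n = [-2 a_{n-1} + 1 a_{n-2}] / D(n).
Since the indicial polynomial factors as (r - r_1)(r - r_2), D(n) = (r_1 + n - r_1)(r_1 + n - r_2) = n(n + 5/3).
Evaluating step by step (a_0 = 1):
  n = 1: D(1) = 1(1 + 5/3) = 8/3; numerator = -2(1) = -2; a_1 = (-2)/(8/3) = -3/4
  n = 2: D(2) = 2(2 + 5/3) = 22/3; numerator = -2(-3/4) + 1(1) = 5/2; a_2 = (5/2)/(22/3) = 15/44
  n = 3: D(3) = 3(3 + 5/3) = 14; numerator = -2(15/44) + 1(-3/4) = -63/44; a_3 = (-63/44)/(14) = -9/88
  n = 4: D(4) = 4(4 + 5/3) = 68/3; numerator = -2(-9/88) + 1(15/44) = 6/11; a_4 = (6/11)/(68/3) = 9/374
  n = 5: D(5) = 5(5 + 5/3) = 100/3; numerator = -2(9/374) + 1(-9/88) = -225/1496; a_5 = (-225/1496)/(100/3) = -27/5984
  n = 6: D(6) = 6(6 + 5/3) = 46; numerator = -2(-27/5984) + 1(9/374) = 9/272; a_6 = (9/272)/(46) = 9/12512

r = 2; a_0 = 1; a_1 = -3/4; a_2 = 15/44; a_3 = -9/88; a_4 = 9/374; a_5 = -27/5984; a_6 = 9/12512


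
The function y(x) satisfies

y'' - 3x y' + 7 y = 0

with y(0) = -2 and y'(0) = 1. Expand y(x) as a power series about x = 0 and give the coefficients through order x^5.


Ansatz: y(x) = sum_{n>=0} a_n x^n, so y'(x) = sum_{n>=1} n a_n x^(n-1) and y''(x) = sum_{n>=2} n(n-1) a_n x^(n-2).
Substitute into P(x) y'' + Q(x) y' + R(x) y = 0 with P(x) = 1, Q(x) = -3x, R(x) = 7, and match powers of x.
Initial conditions: a_0 = -2, a_1 = 1.
Setting the coefficient of each power of x to zero and solving order by order (substituting the coefficients already found):
  x^0: 2 a_2 + 7 a_0 = 0  ->  2 a_2 = -7 a_0 = 14  ->  a_2 = 7
  x^1: 6 a_3 + 4 a_1 = 0  ->  6 a_3 = -4 a_1 = -4  ->  a_3 = -2/3
  x^2: 12 a_4 + a_2 = 0  ->  12 a_4 = -a_2 = -7  ->  a_4 = -7/12
  x^3: 20 a_5 - 2 a_3 = 0  ->  20 a_5 = 2 a_3 = -4/3  ->  a_5 = -1/15
Truncated series: y(x) = -2 + x + 7 x^2 - (2/3) x^3 - (7/12) x^4 - (1/15) x^5 + O(x^6).

a_0 = -2; a_1 = 1; a_2 = 7; a_3 = -2/3; a_4 = -7/12; a_5 = -1/15


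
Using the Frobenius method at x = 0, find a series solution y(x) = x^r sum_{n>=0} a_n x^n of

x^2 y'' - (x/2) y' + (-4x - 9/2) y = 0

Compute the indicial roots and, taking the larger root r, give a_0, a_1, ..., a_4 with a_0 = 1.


Write in Frobenius form y'' + (p(x)/x) y' + (q(x)/x^2) y = 0:
  p(x) = -1/2,  q(x) = -4x - 9/2.
Indicial equation: r(r-1) + (-1/2) r + (-9/2) = 0 -> roots r_1 = 3, r_2 = -3/2.
Take r = r_1 = 3. Let y(x) = x^r sum_{n>=0} a_n x^n with a_0 = 1.
Substitute y = x^r sum a_n x^n and match x^{r+n}. The recurrence is
  D(n) a_n - 4 a_{n-1} = 0,  where D(n) = (r+n)(r+n-1) + (-1/2)(r+n) + (-9/2).
  a_n = 4 / D(n) * a_{n-1}.
Since the indicial polynomial factors as (r - r_1)(r - r_2), D(n) = (r_1 + n - r_1)(r_1 + n - r_2) = n(n + 9/2).
Evaluating step by step (a_0 = 1):
  n = 1: D(1) = 1(1 + 9/2) = 11/2; numerator = 4(1) = 4; a_1 = (4)/(11/2) = 8/11
  n = 2: D(2) = 2(2 + 9/2) = 13; numerator = 4(8/11) = 32/11; a_2 = (32/11)/(13) = 32/143
  n = 3: D(3) = 3(3 + 9/2) = 45/2; numerator = 4(32/143) = 128/143; a_3 = (128/143)/(45/2) = 256/6435
  n = 4: D(4) = 4(4 + 9/2) = 34; numerator = 4(256/6435) = 1024/6435; a_4 = (1024/6435)/(34) = 512/109395

r = 3; a_0 = 1; a_1 = 8/11; a_2 = 32/143; a_3 = 256/6435; a_4 = 512/109395


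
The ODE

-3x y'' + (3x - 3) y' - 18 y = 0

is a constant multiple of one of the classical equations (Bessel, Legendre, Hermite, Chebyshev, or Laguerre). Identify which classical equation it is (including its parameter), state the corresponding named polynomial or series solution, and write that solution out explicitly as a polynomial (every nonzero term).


All three coefficients share the factor -3; dividing through by -3 gives  x y'' + (1 - x) y' + 6 y = 0.
This matches the Laguerre equation x y'' + (1 - x) y' + n y = 0 with n = 6; the polynomial solution is L_6(x).
With y = sum_k a_k x^k, matching x^k gives (k+1)k a_{k+1} + (k+1) a_{k+1} - k a_k + n a_k = 0, i.e. (k+1)^2 a_{k+1} = (k - n) a_k = (k - 6) a_k. The right side vanishes at k = 6, so the series terminates at degree 6.
Standard normalization L_n(0) = 1 gives a_0 = 1. Work upward with a_{k+1} = (k - 6) a_k / (k+1)^2:
  a_1 = (0 - 6)(1) / 1^2 = -6/1 = -6
  a_2 = (1 - 6)(-6) / 2^2 = 30/4 = 15/2
  a_3 = (2 - 6)(15/2) / 3^2 = -30/9 = -10/3
  a_4 = (3 - 6)(-10/3) / 4^2 = 10/16 = 5/8
  a_5 = (4 - 6)(5/8) / 5^2 = (-5/4)/25 = -1/20
  a_6 = (5 - 6)(-1/20) / 6^2 = (1/20)/36 = 1/720
Hence L_6(x) = x^6/720 - x^5/20 + 5 x^4/8 - 10 x^3/3 + 15 x^2/2 - 6 x + 1.

L_6(x); series = x^6/720 - x^5/20 + 5 x^4/8 - 10 x^3/3 + 15 x^2/2 - 6 x + 1


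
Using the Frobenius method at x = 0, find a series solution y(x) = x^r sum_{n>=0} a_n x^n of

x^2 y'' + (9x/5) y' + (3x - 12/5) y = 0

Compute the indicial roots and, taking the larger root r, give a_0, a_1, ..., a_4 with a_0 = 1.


Write in Frobenius form y'' + (p(x)/x) y' + (q(x)/x^2) y = 0:
  p(x) = 9/5,  q(x) = 3x - 12/5.
Indicial equation: r(r-1) + (9/5) r + (-12/5) = 0 -> roots r_1 = 6/5, r_2 = -2.
Take r = r_1 = 6/5. Let y(x) = x^r sum_{n>=0} a_n x^n with a_0 = 1.
Substitute y = x^r sum a_n x^n and match x^{r+n}. The recurrence is
  D(n) a_n + 3 a_{n-1} = 0,  where D(n) = (r+n)(r+n-1) + (9/5)(r+n) + (-12/5).
  a_n = -3 / D(n) * a_{n-1}.
Since the indicial polynomial factors as (r - r_1)(r - r_2), D(n) = (r_1 + n - r_1)(r_1 + n - r_2) = n(n + 16/5).
Evaluating step by step (a_0 = 1):
  n = 1: D(1) = 1(1 + 16/5) = 21/5; numerator = -3(1) = -3; a_1 = (-3)/(21/5) = -5/7
  n = 2: D(2) = 2(2 + 16/5) = 52/5; numerator = -3(-5/7) = 15/7; a_2 = (15/7)/(52/5) = 75/364
  n = 3: D(3) = 3(3 + 16/5) = 93/5; numerator = -3(75/364) = -225/364; a_3 = (-225/364)/(93/5) = -375/11284
  n = 4: D(4) = 4(4 + 16/5) = 144/5; numerator = -3(-375/11284) = 1125/11284; a_4 = (1125/11284)/(144/5) = 625/180544

r = 6/5; a_0 = 1; a_1 = -5/7; a_2 = 75/364; a_3 = -375/11284; a_4 = 625/180544


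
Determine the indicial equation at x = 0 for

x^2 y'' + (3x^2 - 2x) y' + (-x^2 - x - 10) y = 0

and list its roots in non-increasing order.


Divide by x^2 to reach normal form y'' + P_1(x) y' + P_2(x) y = 0 with P_1(x) = 3 - 2/x and P_2(x) = -1 - 1/x - 10/x^2.
x = 0 is a singular point because the y'-coefficient 3 - 2/x has a pole at x = 0 and the y-coefficient -1 - 1/x - 10/x^2 has a pole at x = 0.
It is a regular singular point because x P_1(x) = p(x) = 3x - 2 and x^2 P_2(x) = q(x) = -x^2 - x - 10 are polynomials, hence analytic at x = 0.
p(0) = -2,  q(0) = -10.
Indicial equation: r(r-1) + p(0) r + q(0) = 0, i.e. r^2 + (p(0) - 1) r + q(0) = 0, i.e. r^2 - 3 r - 10 = 0.
Discriminant: (-3)^2 - 4(-10) = 49, so r = (3 ± 7)/2.
Solving: r_1 = 5, r_2 = -2.

indicial: r^2 - 3 r - 10 = 0; roots r_1 = 5, r_2 = -2


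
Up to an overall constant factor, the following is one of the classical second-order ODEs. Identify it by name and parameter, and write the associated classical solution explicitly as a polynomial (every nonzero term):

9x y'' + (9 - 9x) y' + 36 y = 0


All three coefficients share the factor 9; dividing through by 9 gives  x y'' + (1 - x) y' + 4 y = 0.
This matches the Laguerre equation x y'' + (1 - x) y' + n y = 0 with n = 4; the polynomial solution is L_4(x).
With y = sum_k a_k x^k, matching x^k gives (k+1)k a_{k+1} + (k+1) a_{k+1} - k a_k + n a_k = 0, i.e. (k+1)^2 a_{k+1} = (k - n) a_k = (k - 4) a_k. The right side vanishes at k = 4, so the series terminates at degree 4.
Standard normalization L_n(0) = 1 gives a_0 = 1. Work upward with a_{k+1} = (k - 4) a_k / (k+1)^2:
  a_1 = (0 - 4)(1) / 1^2 = -4/1 = -4
  a_2 = (1 - 4)(-4) / 2^2 = 12/4 = 3
  a_3 = (2 - 4)(3) / 3^2 = -6/9 = -2/3
  a_4 = (3 - 4)(-2/3) / 4^2 = (2/3)/16 = 1/24
Hence L_4(x) = x^4/24 - 2 x^3/3 + 3 x^2 - 4 x + 1.

L_4(x); series = x^4/24 - 2 x^3/3 + 3 x^2 - 4 x + 1


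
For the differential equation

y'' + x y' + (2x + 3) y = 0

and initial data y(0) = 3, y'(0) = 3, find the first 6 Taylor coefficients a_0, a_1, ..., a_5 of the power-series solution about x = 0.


Ansatz: y(x) = sum_{n>=0} a_n x^n, so y'(x) = sum_{n>=1} n a_n x^(n-1) and y''(x) = sum_{n>=2} n(n-1) a_n x^(n-2).
Substitute into P(x) y'' + Q(x) y' + R(x) y = 0 with P(x) = 1, Q(x) = x, R(x) = 2x + 3, and match powers of x.
Initial conditions: a_0 = 3, a_1 = 3.
Setting the coefficient of each power of x to zero and solving order by order (substituting the coefficients already found):
  x^0: 2 a_2 + 3 a_0 = 0  ->  2 a_2 = -3 a_0 = -9  ->  a_2 = -9/2
  x^1: 6 a_3 + 4 a_1 + 2 a_0 = 0  ->  6 a_3 = -4 a_1 - 2 a_0 = -18  ->  a_3 = -3
  x^2: 12 a_4 + 5 a_2 + 2 a_1 = 0  ->  12 a_4 = -5 a_2 - 2 a_1 = 33/2  ->  a_4 = 11/8
  x^3: 20 a_5 + 6 a_3 + 2 a_2 = 0  ->  20 a_5 = -6 a_3 - 2 a_2 = 27  ->  a_5 = 27/20
Truncated series: y(x) = 3 + 3 x - (9/2) x^2 - 3 x^3 + (11/8) x^4 + (27/20) x^5 + O(x^6).

a_0 = 3; a_1 = 3; a_2 = -9/2; a_3 = -3; a_4 = 11/8; a_5 = 27/20


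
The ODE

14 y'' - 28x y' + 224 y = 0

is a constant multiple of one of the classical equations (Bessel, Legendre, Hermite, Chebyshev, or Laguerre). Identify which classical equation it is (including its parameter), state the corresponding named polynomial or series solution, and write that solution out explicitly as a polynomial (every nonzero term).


All three coefficients share the factor 14; dividing through by 14 gives  y'' - 2x y' + 16 y = 0.
This matches the Hermite equation y'' - 2x y' + 2n y = 0 with 2n = 16, so n = 8; the polynomial solution is H_8(x).
With y = sum_k a_k x^k, matching x^k gives (k+2)(k+1) a_{k+2} = 2(k - n) a_k = 2(k - 8) a_k. The right side vanishes at k = 8, so the series with the parity of 8 terminates at degree 8.
Standard normalization: leading coefficient of H_n is 2^n, so a_8 = 2^8 = 256. Work downward with a_k = (k+1)(k+2) a_{k+2} / (2(k - n)):
  a_6 = (7)(8)(256) / (2(6 - 8)) = 14336/(-4) = -3584
  a_4 = (5)(6)(-3584) / (2(4 - 8)) = -107520/(-8) = 13440
  a_2 = (3)(4)(13440) / (2(2 - 8)) = 161280/(-12) = -13440
  a_0 = (1)(2)(-13440) / (2(0 - 8)) = -26880/(-16) = 1680
Hence H_8(x) = 256 x^8 - 3584 x^6 + 13440 x^4 - 13440 x^2 + 1680.

H_8(x); series = 256 x^8 - 3584 x^6 + 13440 x^4 - 13440 x^2 + 1680


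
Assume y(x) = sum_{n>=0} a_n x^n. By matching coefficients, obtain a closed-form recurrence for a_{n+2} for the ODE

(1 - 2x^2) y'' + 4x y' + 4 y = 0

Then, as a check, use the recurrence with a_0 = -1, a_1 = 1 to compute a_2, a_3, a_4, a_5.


Substitute y = sum_n a_n x^n.
(1 - 2 x^2) y'' contributes (n+2)(n+1) a_{n+2} - 2 n(n-1) a_n at x^n.
4 x y'(x) contributes 4 n a_n at x^n.
4 y(x) contributes 4 a_n at x^n.
Matching x^n: (n+2)(n+1) a_{n+2} + (-2 n(n-1) + 4 n + 4) a_n = 0.
Thus a_{n+2} = (2 n(n-1) - 4 n - 4) / ((n+1)(n+2)) * a_n.

Check with a_0 = -1, a_1 = 1 (apply the recurrence for n = 0, 1, 2, 3): a_0 = -1, a_1 = 1, a_2 = 2, a_3 = -4/3, a_4 = -4/3, a_5 = 4/15.

a_(n+2) = (2 n(n-1) - 4 n - 4) / ((n+1)(n+2)) * a_n; check: a_0 = -1, a_1 = 1, a_2 = 2, a_3 = -4/3, a_4 = -4/3, a_5 = 4/15


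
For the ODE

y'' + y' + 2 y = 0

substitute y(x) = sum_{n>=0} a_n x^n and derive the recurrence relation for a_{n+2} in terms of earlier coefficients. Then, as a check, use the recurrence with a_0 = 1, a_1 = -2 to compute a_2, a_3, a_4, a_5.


Substitute y = sum_n a_n x^n.
y''(x) has coefficient (n+2)(n+1) a_{n+2} at x^n;
y'(x) has coefficient (n+1) a_{n+1} at x^n;
2 y(x) has coefficient 2 a_n at x^n.
Matching x^n: (n+2)(n+1) a_{n+2} + (n+1) a_{n+1} + 2 a_n = 0.
Thus a_{n+2} = [-(n+1) a_{n+1} - 2 a_n] / ((n+1)(n+2)).

Check with a_0 = 1, a_1 = -2 (apply the recurrence for n = 0, 1, 2, 3): a_0 = 1, a_1 = -2, a_2 = 0, a_3 = 2/3, a_4 = -1/6, a_5 = -1/30.

a_(n+2) = [-(n+1) a_(n+1) - 2 a_n] / ((n+1)(n+2)); check: a_0 = 1, a_1 = -2, a_2 = 0, a_3 = 2/3, a_4 = -1/6, a_5 = -1/30


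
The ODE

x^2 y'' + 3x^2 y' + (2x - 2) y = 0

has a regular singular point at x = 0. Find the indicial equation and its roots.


Divide by x^2 to reach normal form y'' + P_1(x) y' + P_2(x) y = 0 with P_1(x) = 3 and P_2(x) = 2/x - 2/x^2.
x = 0 is a singular point because the y-coefficient 2/x - 2/x^2 has a pole at x = 0.
It is a regular singular point because x P_1(x) = p(x) = 3x and x^2 P_2(x) = q(x) = 2x - 2 are polynomials, hence analytic at x = 0.
p(0) = 0,  q(0) = -2.
Indicial equation: r(r-1) + p(0) r + q(0) = 0, i.e. r^2 + (p(0) - 1) r + q(0) = 0, i.e. r^2 - 1 r - 2 = 0.
Discriminant: (-1)^2 - 4(-2) = 9, so r = (1 ± 3)/2.
Solving: r_1 = 2, r_2 = -1.

indicial: r^2 - 1 r - 2 = 0; roots r_1 = 2, r_2 = -1


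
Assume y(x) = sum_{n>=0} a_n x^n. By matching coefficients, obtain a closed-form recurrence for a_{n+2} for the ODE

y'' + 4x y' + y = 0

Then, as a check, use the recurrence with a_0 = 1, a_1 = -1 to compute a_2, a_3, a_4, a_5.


Substitute y = sum_n a_n x^n.
y''(x) has coefficient (n+2)(n+1) a_{n+2} at x^n;
4 x y'(x) has coefficient 4 n a_n at x^n (shift);
y(x) has coefficient 1 a_n at x^n.
Matching x^n: (n+2)(n+1) a_{n+2} + (4n + 1) a_n = 0.
Thus a_{n+2} = (-4n - 1) / ((n+1)(n+2)) * a_n.

Check with a_0 = 1, a_1 = -1 (apply the recurrence for n = 0, 1, 2, 3): a_0 = 1, a_1 = -1, a_2 = -1/2, a_3 = 5/6, a_4 = 3/8, a_5 = -13/24.

a_(n+2) = (-4n - 1) / ((n+1)(n+2)) * a_n; check: a_0 = 1, a_1 = -1, a_2 = -1/2, a_3 = 5/6, a_4 = 3/8, a_5 = -13/24


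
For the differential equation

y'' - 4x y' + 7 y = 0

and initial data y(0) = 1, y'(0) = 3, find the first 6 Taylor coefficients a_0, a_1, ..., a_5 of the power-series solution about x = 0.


Ansatz: y(x) = sum_{n>=0} a_n x^n, so y'(x) = sum_{n>=1} n a_n x^(n-1) and y''(x) = sum_{n>=2} n(n-1) a_n x^(n-2).
Substitute into P(x) y'' + Q(x) y' + R(x) y = 0 with P(x) = 1, Q(x) = -4x, R(x) = 7, and match powers of x.
Initial conditions: a_0 = 1, a_1 = 3.
Setting the coefficient of each power of x to zero and solving order by order (substituting the coefficients already found):
  x^0: 2 a_2 + 7 a_0 = 0  ->  2 a_2 = -7 a_0 = -7  ->  a_2 = -7/2
  x^1: 6 a_3 + 3 a_1 = 0  ->  6 a_3 = -3 a_1 = -9  ->  a_3 = -3/2
  x^2: 12 a_4 - a_2 = 0  ->  12 a_4 = a_2 = -7/2  ->  a_4 = -7/24
  x^3: 20 a_5 - 5 a_3 = 0  ->  20 a_5 = 5 a_3 = -15/2  ->  a_5 = -3/8
Truncated series: y(x) = 1 + 3 x - (7/2) x^2 - (3/2) x^3 - (7/24) x^4 - (3/8) x^5 + O(x^6).

a_0 = 1; a_1 = 3; a_2 = -7/2; a_3 = -3/2; a_4 = -7/24; a_5 = -3/8
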